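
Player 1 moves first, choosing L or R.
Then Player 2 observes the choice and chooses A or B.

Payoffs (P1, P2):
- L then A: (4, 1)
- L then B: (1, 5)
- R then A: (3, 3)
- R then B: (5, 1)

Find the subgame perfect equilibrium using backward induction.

P1 plays R, P2 plays B after L and A after R; Payoff (3, 3)

Work:
Backward induction:
After L: P2 chooses B → P1 gets 1
After R: P2 chooses A → P1 gets 3
P1 chooses R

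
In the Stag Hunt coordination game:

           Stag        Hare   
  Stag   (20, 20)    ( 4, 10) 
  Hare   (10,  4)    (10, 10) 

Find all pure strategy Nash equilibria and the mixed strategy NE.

Pure NE: (Stag, Stag) and (Hare, Hare); Mixed NE: p = 0.375, q = 0.375

Work:
Check pure NE:
(Stag, Stag): (20, 20) - no unilateral deviation beneficial
(Hare, Hare): (10, 10) - no unilateral deviation beneficial
Mixed NE: P1 plays Stag with p = 0.375, P2 plays Stag with q = 0.375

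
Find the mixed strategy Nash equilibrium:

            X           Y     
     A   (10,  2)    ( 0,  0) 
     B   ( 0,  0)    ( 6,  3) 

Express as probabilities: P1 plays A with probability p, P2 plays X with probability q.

p = 0.6, q = 0.375

Work:
Find probabilities that make opponent indifferent:
P2 chooses q to make P1 indifferent between A and B
P1 chooses p to make P2 indifferent between X and Y
Mixed NE: P1 plays (A: 0.6, B: 0.4), P2 plays (X: 0.375, Y: 0.625)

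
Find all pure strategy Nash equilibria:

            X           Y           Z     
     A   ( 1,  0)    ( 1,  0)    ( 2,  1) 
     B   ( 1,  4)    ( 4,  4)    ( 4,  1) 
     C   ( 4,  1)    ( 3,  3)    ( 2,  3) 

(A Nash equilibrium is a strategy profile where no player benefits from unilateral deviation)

Nash equilibrium: (B, Y)

Work:
Best responses:
  P1 vs X: payoffs [1, 1, 4] → best response C (payoff 4)
  P1 vs Y: payoffs [1, 4, 3] → best response B (payoff 4)
  P1 vs Z: payoffs [2, 4, 2] → best response B (payoff 4)
  P2 vs A: payoffs [0, 0, 1] → best response Z (payoff 1)
  P2 vs B: payoffs [4, 4, 1] → best response X/Y (payoff 4)
  P2 vs C: payoffs [1, 3, 3] → best response Y/Z (payoff 3)
Mutual best responses: (B,Y) → Nash equilibria.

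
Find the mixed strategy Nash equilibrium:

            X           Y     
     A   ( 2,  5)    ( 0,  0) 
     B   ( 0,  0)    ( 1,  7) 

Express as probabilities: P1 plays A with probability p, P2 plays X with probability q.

p = 0.5833, q = 0.3333

Work:
Find probabilities that make opponent indifferent:
P2 chooses q to make P1 indifferent between A and B
P1 chooses p to make P2 indifferent between X and Y
Mixed NE: P1 plays (A: 0.5833, B: 0.4167), P2 plays (X: 0.3333, Y: 0.6667)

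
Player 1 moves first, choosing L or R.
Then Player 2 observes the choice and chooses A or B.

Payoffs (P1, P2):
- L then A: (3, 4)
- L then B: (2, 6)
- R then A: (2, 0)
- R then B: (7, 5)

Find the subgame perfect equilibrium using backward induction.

P1 plays R, P2 plays B after L and B after R; Payoff (7, 5)

Work:
Backward induction:
After L: P2 chooses B → P1 gets 2
After R: P2 chooses B → P1 gets 7
P1 chooses R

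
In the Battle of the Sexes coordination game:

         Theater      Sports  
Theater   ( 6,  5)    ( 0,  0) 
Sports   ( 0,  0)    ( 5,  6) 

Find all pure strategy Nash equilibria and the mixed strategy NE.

Pure NE: (Theater, Theater) and (Sports, Sports); Mixed NE: p = 0.5455, q = 0.4545

Work:
Check pure NE:
(Theater, Theater): (6, 5) - no unilateral deviation beneficial
(Sports, Sports): (5, 6) - no unilateral deviation beneficial
Mixed NE: P1 plays Theater with p = 0.5455, P2 plays Theater with q = 0.4545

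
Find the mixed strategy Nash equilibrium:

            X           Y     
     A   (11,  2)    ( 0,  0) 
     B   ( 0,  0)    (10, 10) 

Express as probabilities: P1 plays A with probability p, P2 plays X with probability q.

p = 0.8333, q = 0.4762

Work:
Find probabilities that make opponent indifferent:
P2 chooses q to make P1 indifferent between A and B
P1 chooses p to make P2 indifferent between X and Y
Mixed NE: P1 plays (A: 0.8333, B: 0.1667), P2 plays (X: 0.4762, Y: 0.5238)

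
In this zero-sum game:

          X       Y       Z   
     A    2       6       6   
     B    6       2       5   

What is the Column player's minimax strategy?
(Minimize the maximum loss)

Column should play X or Y or Z (all achieve the minimum), value = 6

Work:
Column player minimizes Row's maximum payoff:
Column X: max payoff to Row = 6
Column Y: max payoff to Row = 6
Column Z: max payoff to Row = 6
Minimum is 6, achieved by columns X, Y, Z (tied).
Each of X or Y or Z is a minimax strategy.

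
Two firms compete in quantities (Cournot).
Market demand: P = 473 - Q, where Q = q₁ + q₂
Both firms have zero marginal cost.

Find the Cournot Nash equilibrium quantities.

q₁* = q₂* = 157.67; P* = 157.67

Work:
Profit: π_i = P·q_i = (a - q_i - q_j)·q_i
FOC: ∂π_i/∂q_i = a - 2q_i - q_j = 0
Reaction function: q_i = (473 - q_j)/2
Symmetry: q* = 473/3 = 157.67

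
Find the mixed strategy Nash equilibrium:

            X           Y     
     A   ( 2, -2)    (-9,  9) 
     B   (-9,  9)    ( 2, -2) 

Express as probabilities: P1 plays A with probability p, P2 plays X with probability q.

p = 0.5, q = 0.5

Work:
Find probabilities that make opponent indifferent:
P2 chooses q to make P1 indifferent between A and B
P1 chooses p to make P2 indifferent between X and Y
Mixed NE: P1 plays (A: 0.5, B: 0.5), P2 plays (X: 0.5, Y: 0.5)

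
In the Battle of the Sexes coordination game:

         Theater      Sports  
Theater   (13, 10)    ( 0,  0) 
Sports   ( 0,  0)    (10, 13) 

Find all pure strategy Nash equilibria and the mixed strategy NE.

Pure NE: (Theater, Theater) and (Sports, Sports); Mixed NE: p = 0.5652, q = 0.4348

Work:
Check pure NE:
(Theater, Theater): (13, 10) - no unilateral deviation beneficial
(Sports, Sports): (10, 13) - no unilateral deviation beneficial
Mixed NE: P1 plays Theater with p = 0.5652, P2 plays Theater with q = 0.4348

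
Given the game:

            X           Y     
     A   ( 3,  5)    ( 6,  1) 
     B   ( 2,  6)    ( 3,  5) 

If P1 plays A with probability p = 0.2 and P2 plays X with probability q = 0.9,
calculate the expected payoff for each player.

E[P1] = 2.34, E[P2] = 5.64

Work:
E[P1] = p·q·π₁(A,X) + p·(1-q)·π₁(A,Y) + (1-p)·q·π₁(B,X) + (1-p)·(1-q)·π₁(B,Y)
= 0.2·0.9·3 + 0.2·0.1·6 + 0.8·0.9·2 + 0.8·0.1·3
= 2.34

E[P2] = 5.64 (similar calculation)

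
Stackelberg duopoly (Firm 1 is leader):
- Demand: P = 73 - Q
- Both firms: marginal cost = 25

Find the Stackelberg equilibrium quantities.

q₁* (leader) = 24.0, q₂* (follower) = 12.0

Work:
Follower's reaction: q₂ = (a - c - q₁)/2
Leader substitutes: π₁ = q₁·(a - q₁ - (a-c-q₁)/2 - c)
FOC: q₁* = (73 - 25)/2 = 24.00
Then: q₂* = (73 - 25 - 24.0)/2 = 12.00
Leader has first-mover advantage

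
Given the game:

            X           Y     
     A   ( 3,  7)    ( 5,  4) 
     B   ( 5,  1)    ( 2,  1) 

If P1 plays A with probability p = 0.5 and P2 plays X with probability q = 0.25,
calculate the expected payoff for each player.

E[P1] = 3.625, E[P2] = 2.875

Work:
E[P1] = p·q·π₁(A,X) + p·(1-q)·π₁(A,Y) + (1-p)·q·π₁(B,X) + (1-p)·(1-q)·π₁(B,Y)
= 0.5·0.25·3 + 0.5·0.75·5 + 0.5·0.25·5 + 0.5·0.75·2
= 3.625

E[P2] = 2.875 (similar calculation)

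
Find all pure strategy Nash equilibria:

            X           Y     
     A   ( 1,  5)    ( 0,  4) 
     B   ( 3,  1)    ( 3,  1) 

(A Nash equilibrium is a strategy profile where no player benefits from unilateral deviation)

Nash equilibrium: (B, X), (B, Y)

Work:
Best responses:
  P1 vs X: payoffs [1, 3] → best response B (payoff 3)
  P1 vs Y: payoffs [0, 3] → best response B (payoff 3)
  P2 vs A: payoffs [5, 4] → best response X (payoff 5)
  P2 vs B: payoffs [1, 1] → best response X/Y (payoff 1)
Mutual best responses: (B,X), (B,Y) → Nash equilibria.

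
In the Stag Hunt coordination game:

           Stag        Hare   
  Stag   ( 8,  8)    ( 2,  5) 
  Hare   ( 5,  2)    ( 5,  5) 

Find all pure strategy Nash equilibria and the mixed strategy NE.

Pure NE: (Stag, Stag) and (Hare, Hare); Mixed NE: p = 0.5, q = 0.5

Work:
Check pure NE:
(Stag, Stag): (8, 8) - no unilateral deviation beneficial
(Hare, Hare): (5, 5) - no unilateral deviation beneficial
Mixed NE: P1 plays Stag with p = 0.5, P2 plays Stag with q = 0.5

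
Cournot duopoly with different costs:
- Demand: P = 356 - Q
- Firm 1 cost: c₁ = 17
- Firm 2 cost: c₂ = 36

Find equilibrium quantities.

q₁* = 119.33, q₂* = 100.33

Work:
Reaction: q₁ = (356 - 17 - q₂)/2
Reaction: q₂ = (356 - 36 - q₁)/2
Solve simultaneously:
q₁* = (356 - 2×17 + 36)/3 = 119.33
q₂* = (356 - 2×36 + 17)/3 = 100.33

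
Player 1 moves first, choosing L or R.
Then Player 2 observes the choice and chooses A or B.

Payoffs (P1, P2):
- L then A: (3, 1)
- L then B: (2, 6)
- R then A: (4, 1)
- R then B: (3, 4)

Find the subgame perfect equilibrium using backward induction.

P1 plays R, P2 plays B after L and B after R; Payoff (3, 4)

Work:
Backward induction:
After L: P2 chooses B → P1 gets 2
After R: P2 chooses B → P1 gets 3
P1 chooses R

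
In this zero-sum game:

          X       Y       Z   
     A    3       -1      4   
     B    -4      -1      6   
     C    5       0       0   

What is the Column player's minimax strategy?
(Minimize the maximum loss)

Column should play Y, value = 0

Work:
Column player minimizes Row's maximum payoff:
Column X: max payoff to Row = 5
Column Y: max payoff to Row = 0
Column Z: max payoff to Row = 6
Minimum is 0, achieved by column Y.
Minimax strategy: Y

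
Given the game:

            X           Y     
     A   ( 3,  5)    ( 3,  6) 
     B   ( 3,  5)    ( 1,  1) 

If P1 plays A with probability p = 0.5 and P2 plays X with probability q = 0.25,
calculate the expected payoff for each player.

E[P1] = 2.25, E[P2] = 3.875

Work:
E[P1] = p·q·π₁(A,X) + p·(1-q)·π₁(A,Y) + (1-p)·q·π₁(B,X) + (1-p)·(1-q)·π₁(B,Y)
= 0.5·0.25·3 + 0.5·0.75·3 + 0.5·0.25·3 + 0.5·0.75·1
= 2.25

E[P2] = 3.875 (similar calculation)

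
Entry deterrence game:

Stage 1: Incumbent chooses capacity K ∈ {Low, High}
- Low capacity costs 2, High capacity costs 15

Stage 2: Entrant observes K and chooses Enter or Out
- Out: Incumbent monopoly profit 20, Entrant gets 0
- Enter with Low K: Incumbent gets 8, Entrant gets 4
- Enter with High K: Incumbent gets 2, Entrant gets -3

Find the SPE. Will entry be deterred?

SPE: (Low, Enter|Low, Out|High); Entry not deterred. Incumbent net profit = 6, Entrant gets 4

Work:
After Low K: Entrant enters (4 > 0)
After High K: Entrant stays out (-3 < 0)
Incumbent: Low → 8−2=6, High → 20−15=5
Incumbent chooses Low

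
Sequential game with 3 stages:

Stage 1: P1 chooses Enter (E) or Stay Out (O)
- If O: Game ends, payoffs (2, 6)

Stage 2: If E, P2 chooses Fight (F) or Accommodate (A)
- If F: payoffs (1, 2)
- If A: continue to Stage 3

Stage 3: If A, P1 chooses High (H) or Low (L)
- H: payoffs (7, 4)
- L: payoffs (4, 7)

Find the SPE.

SPE: (E, A, H); Outcome (7, 4)

Work:
Stage 3: P1 chooses H (7 vs 4)
Stage 2: P2: F->2, A->4 (anticipating H). Choose A
Stage 1: P1: O->2, E->7 (anticipating A, H). Choose E
SPE path: E -> A -> H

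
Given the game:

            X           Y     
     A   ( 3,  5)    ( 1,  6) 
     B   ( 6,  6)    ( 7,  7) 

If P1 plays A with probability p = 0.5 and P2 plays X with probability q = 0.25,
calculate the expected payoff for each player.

E[P1] = 4.125, E[P2] = 6.25

Work:
E[P1] = p·q·π₁(A,X) + p·(1-q)·π₁(A,Y) + (1-p)·q·π₁(B,X) + (1-p)·(1-q)·π₁(B,Y)
= 0.5·0.25·3 + 0.5·0.75·1 + 0.5·0.25·6 + 0.5·0.75·7
= 4.125

E[P2] = 6.25 (similar calculation)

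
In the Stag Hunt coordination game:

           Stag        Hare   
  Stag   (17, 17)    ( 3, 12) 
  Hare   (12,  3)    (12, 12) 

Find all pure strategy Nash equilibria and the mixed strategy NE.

Pure NE: (Stag, Stag) and (Hare, Hare); Mixed NE: p = 0.6429, q = 0.6429

Work:
Check pure NE:
(Stag, Stag): (17, 17) - no unilateral deviation beneficial
(Hare, Hare): (12, 12) - no unilateral deviation beneficial
Mixed NE: P1 plays Stag with p = 0.6429, P2 plays Stag with q = 0.6429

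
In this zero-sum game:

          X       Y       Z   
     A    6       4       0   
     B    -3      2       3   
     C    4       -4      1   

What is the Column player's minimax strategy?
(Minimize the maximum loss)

Column should play Z, value = 3

Work:
Column player minimizes Row's maximum payoff:
Column X: max payoff to Row = 6
Column Y: max payoff to Row = 4
Column Z: max payoff to Row = 3
Minimum is 3, achieved by column Z.
Minimax strategy: Z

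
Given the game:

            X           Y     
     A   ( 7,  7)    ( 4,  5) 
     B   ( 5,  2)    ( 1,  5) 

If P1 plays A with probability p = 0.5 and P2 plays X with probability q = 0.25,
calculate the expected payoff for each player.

E[P1] = 3.375, E[P2] = 4.875

Work:
E[P1] = p·q·π₁(A,X) + p·(1-q)·π₁(A,Y) + (1-p)·q·π₁(B,X) + (1-p)·(1-q)·π₁(B,Y)
= 0.5·0.25·7 + 0.5·0.75·4 + 0.5·0.25·5 + 0.5·0.75·1
= 3.375

E[P2] = 4.875 (similar calculation)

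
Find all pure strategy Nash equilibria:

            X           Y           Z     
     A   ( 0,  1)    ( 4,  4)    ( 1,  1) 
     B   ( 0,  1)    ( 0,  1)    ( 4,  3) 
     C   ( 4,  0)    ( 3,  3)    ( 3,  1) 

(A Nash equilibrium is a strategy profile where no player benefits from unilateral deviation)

Nash equilibrium: (A, Y), (B, Z)

Work:
Best responses:
  P1 vs X: payoffs [0, 0, 4] → best response C (payoff 4)
  P1 vs Y: payoffs [4, 0, 3] → best response A (payoff 4)
  P1 vs Z: payoffs [1, 4, 3] → best response B (payoff 4)
  P2 vs A: payoffs [1, 4, 1] → best response Y (payoff 4)
  P2 vs B: payoffs [1, 1, 3] → best response Z (payoff 3)
  P2 vs C: payoffs [0, 3, 1] → best response Y (payoff 3)
Mutual best responses: (A,Y), (B,Z) → Nash equilibria.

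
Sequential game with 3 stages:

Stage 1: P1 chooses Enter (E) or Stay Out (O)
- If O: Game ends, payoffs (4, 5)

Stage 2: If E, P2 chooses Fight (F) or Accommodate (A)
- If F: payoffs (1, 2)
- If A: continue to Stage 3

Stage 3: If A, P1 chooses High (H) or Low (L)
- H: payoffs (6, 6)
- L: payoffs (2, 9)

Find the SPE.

SPE: (E, A, H); Outcome (6, 6)

Work:
Stage 3: P1 chooses H (6 vs 2)
Stage 2: P2: F->2, A->6 (anticipating H). Choose A
Stage 1: P1: O->4, E->6 (anticipating A, H). Choose E
SPE path: E -> A -> H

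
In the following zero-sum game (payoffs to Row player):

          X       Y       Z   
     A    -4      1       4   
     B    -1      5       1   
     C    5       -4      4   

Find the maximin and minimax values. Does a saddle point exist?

Maximin = -1, Minimax = 4, Saddle: False

Work:
Row minimums: [-4, -1, -4] → maximin = -1
Column maximums: [5, 5, 4] → minimax = 4
No saddle point (maximin ≠ minimax). Mixed strategy needed.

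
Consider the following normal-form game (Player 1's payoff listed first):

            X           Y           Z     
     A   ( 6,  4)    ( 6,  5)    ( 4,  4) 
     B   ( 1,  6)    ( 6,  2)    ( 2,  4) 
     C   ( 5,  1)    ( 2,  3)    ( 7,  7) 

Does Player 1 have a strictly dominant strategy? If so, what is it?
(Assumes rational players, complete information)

No strictly dominant strategy exists for Player 1

Work:
A strategy strictly dominates another if it gives a strictly higher payoff against every opponent action. Compare each pair of P1's strategies column-by-column:
  A vs B: [6 vs 1, 6 vs 6, 4 vs 2] → A does not strictly dominate B (column Y: 6 ≤ 6)
  A vs C: [6 vs 5, 6 vs 2, 4 vs 7] → A does not strictly dominate C (column Z: 4 ≤ 7)
  B vs A: [1 vs 6, 6 vs 6, 2 vs 4] → B does not strictly dominate A (column X: 1 ≤ 6)
  B vs C: [1 vs 5, 6 vs 2, 2 vs 7] → B does not strictly dominate C (column X: 1 ≤ 5)
  C vs A: [5 vs 6, 2 vs 6, 7 vs 4] → C does not strictly dominate A (column X: 5 ≤ 6)
  C vs B: [5 vs 1, 2 vs 6, 7 vs 2] → C does not strictly dominate B (column Y: 2 ≤ 6)
No single strategy strictly dominates all others → no strictly dominant strategy.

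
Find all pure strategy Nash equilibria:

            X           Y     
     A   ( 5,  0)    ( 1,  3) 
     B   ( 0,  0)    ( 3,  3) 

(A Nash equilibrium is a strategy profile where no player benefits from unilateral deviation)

Nash equilibrium: (B, Y)

Work:
Best responses:
  P1 vs X: payoffs [5, 0] → best response A (payoff 5)
  P1 vs Y: payoffs [1, 3] → best response B (payoff 3)
  P2 vs A: payoffs [0, 3] → best response Y (payoff 3)
  P2 vs B: payoffs [0, 3] → best response Y (payoff 3)
Mutual best responses: (B,Y) → Nash equilibria.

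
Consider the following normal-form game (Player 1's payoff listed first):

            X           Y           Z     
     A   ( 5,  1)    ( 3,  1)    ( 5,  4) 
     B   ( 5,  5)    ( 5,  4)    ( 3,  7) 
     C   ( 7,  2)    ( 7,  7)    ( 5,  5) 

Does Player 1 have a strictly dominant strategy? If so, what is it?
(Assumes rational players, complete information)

No strictly dominant strategy exists for Player 1

Work:
A strategy strictly dominates another if it gives a strictly higher payoff against every opponent action. Compare each pair of P1's strategies column-by-column:
  A vs B: [5 vs 5, 3 vs 5, 5 vs 3] → A does not strictly dominate B (column X: 5 ≤ 5)
  A vs C: [5 vs 7, 3 vs 7, 5 vs 5] → A does not strictly dominate C (column X: 5 ≤ 7)
  B vs A: [5 vs 5, 5 vs 3, 3 vs 5] → B does not strictly dominate A (column X: 5 ≤ 5)
  B vs C: [5 vs 7, 5 vs 7, 3 vs 5] → B does not strictly dominate C (column X: 5 ≤ 7)
  C vs A: [7 vs 5, 7 vs 3, 5 vs 5] → C does not strictly dominate A (column Z: 5 ≤ 5)
  C vs B: [7 vs 5, 7 vs 5, 5 vs 3] → C strictly dominates B
No single strategy strictly dominates all others → no strictly dominant strategy.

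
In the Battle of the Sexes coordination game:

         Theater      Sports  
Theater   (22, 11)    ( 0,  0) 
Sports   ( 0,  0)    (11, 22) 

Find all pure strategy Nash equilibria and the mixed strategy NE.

Pure NE: (Theater, Theater) and (Sports, Sports); Mixed NE: p = 0.6667, q = 0.3333

Work:
Check pure NE:
(Theater, Theater): (22, 11) - no unilateral deviation beneficial
(Sports, Sports): (11, 22) - no unilateral deviation beneficial
Mixed NE: P1 plays Theater with p = 0.6667, P2 plays Theater with q = 0.3333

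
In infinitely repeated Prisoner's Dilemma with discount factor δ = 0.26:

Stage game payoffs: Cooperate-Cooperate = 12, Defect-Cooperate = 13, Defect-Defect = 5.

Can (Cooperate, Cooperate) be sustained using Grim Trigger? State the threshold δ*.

δ* = 0.125; since δ = 0.26 ≥ 0.125, cooperation can be sustained

Work:
For Grim Trigger:
Cooperate forever: 12/(1-δ)
Defect then punished: 13 + 5·δ/(1-δ)
Need: 12/(1-δ) ≥ 13 + 5·δ/(1-δ)
Solving: δ ≥ (T-R)/(T-P) = (13-12)/(13-5) = 0.125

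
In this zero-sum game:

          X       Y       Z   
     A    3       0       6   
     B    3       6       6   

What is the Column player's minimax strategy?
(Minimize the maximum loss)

Column should play X, value = 3

Work:
Column player minimizes Row's maximum payoff:
Column X: max payoff to Row = 3
Column Y: max payoff to Row = 6
Column Z: max payoff to Row = 6
Minimum is 3, achieved by column X.
Minimax strategy: X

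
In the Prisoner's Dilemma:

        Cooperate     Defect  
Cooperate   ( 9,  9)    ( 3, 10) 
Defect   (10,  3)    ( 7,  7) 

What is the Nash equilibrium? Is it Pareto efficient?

(Defect, Defect) is NE; not Pareto efficient

Work:
Defect dominates Cooperate for both players:
If P2 cooperates: Defect (10) > Cooperate (9)
If P2 defects: Defect (7) > Cooperate (3)
NE: (Defect, Defect) with payoff (7, 7)
But (Cooperate, Cooperate) = (9, 9) Pareto dominates (7, 7)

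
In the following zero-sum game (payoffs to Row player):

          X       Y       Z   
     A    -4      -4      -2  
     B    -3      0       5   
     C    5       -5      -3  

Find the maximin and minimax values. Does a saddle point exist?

Maximin = -3, Minimax = 0, Saddle: False

Work:
Row minimums: [-4, -3, -5] → maximin = -3
Column maximums: [5, 0, 5] → minimax = 0
No saddle point (maximin ≠ minimax). Mixed strategy needed.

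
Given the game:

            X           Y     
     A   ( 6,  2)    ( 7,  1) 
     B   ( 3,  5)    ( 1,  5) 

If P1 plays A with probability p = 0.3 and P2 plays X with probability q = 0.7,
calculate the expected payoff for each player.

E[P1] = 3.57, E[P2] = 4.01

Work:
E[P1] = p·q·π₁(A,X) + p·(1-q)·π₁(A,Y) + (1-p)·q·π₁(B,X) + (1-p)·(1-q)·π₁(B,Y)
= 0.3·0.7·6 + 0.3·0.3·7 + 0.7·0.7·3 + 0.7·0.3·1
= 3.57

E[P2] = 4.01 (similar calculation)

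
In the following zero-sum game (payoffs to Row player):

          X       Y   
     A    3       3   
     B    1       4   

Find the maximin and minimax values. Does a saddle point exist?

Maximin = 3, Minimax = 3, Saddle: True

Work:
Row minimums: [3, 1] → maximin = 3
Column maximums: [3, 4] → minimax = 3
Saddle point exists! Game value = 3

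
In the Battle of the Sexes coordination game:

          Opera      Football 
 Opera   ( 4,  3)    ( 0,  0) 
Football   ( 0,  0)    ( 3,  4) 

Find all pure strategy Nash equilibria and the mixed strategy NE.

Pure NE: (Opera, Opera) and (Football, Football); Mixed NE: p = 0.5714, q = 0.4286

Work:
Check pure NE:
(Opera, Opera): (4, 3) - no unilateral deviation beneficial
(Football, Football): (3, 4) - no unilateral deviation beneficial
Mixed NE: P1 plays Opera with p = 0.5714, P2 plays Opera with q = 0.4286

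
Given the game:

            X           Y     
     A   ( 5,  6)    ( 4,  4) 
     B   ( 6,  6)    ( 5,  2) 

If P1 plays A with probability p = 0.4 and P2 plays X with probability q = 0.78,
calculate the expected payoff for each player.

E[P1] = 5.38, E[P2] = 5.296

Work:
E[P1] = p·q·π₁(A,X) + p·(1-q)·π₁(A,Y) + (1-p)·q·π₁(B,X) + (1-p)·(1-q)·π₁(B,Y)
= 0.4·0.78·5 + 0.4·0.22·4 + 0.6·0.78·6 + 0.6·0.22·5
= 5.38

E[P2] = 5.296 (similar calculation)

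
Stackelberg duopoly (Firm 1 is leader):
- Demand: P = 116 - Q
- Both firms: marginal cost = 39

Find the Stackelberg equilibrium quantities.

q₁* (leader) = 38.5, q₂* (follower) = 19.25

Work:
Follower's reaction: q₂ = (a - c - q₁)/2
Leader substitutes: π₁ = q₁·(a - q₁ - (a-c-q₁)/2 - c)
FOC: q₁* = (116 - 39)/2 = 38.50
Then: q₂* = (116 - 39 - 38.5)/2 = 19.25
Leader has first-mover advantage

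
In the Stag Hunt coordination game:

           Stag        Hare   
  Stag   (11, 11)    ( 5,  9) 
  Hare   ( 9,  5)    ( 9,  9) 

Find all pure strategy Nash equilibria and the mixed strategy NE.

Pure NE: (Stag, Stag) and (Hare, Hare); Mixed NE: p = 0.6667, q = 0.6667

Work:
Check pure NE:
(Stag, Stag): (11, 11) - no unilateral deviation beneficial
(Hare, Hare): (9, 9) - no unilateral deviation beneficial
Mixed NE: P1 plays Stag with p = 0.6667, P2 plays Stag with q = 0.6667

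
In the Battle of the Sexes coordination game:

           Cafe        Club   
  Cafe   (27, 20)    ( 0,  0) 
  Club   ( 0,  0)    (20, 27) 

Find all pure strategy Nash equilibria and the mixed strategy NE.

Pure NE: (Cafe, Cafe) and (Club, Club); Mixed NE: p = 0.5745, q = 0.4255

Work:
Check pure NE:
(Cafe, Cafe): (27, 20) - no unilateral deviation beneficial
(Club, Club): (20, 27) - no unilateral deviation beneficial
Mixed NE: P1 plays Cafe with p = 0.5745, P2 plays Cafe with q = 0.4255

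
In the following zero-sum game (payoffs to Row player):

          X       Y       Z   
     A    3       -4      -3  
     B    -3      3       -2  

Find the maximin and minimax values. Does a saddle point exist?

Maximin = -3, Minimax = -2, Saddle: False

Work:
Row minimums: [-4, -3] → maximin = -3
Column maximums: [3, 3, -2] → minimax = -2
No saddle point (maximin ≠ minimax). Mixed strategy needed.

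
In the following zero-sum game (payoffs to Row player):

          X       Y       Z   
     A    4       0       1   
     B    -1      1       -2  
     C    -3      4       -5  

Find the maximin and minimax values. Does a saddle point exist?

Maximin = 0, Minimax = 1, Saddle: False

Work:
Row minimums: [0, -2, -5] → maximin = 0
Column maximums: [4, 4, 1] → minimax = 1
No saddle point (maximin ≠ minimax). Mixed strategy needed.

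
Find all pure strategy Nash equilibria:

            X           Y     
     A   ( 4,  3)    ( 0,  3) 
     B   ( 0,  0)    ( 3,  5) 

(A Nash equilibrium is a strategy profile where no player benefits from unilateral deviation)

Nash equilibrium: (A, X), (B, Y)

Work:
Best responses:
  P1 vs X: payoffs [4, 0] → best response A (payoff 4)
  P1 vs Y: payoffs [0, 3] → best response B (payoff 3)
  P2 vs A: payoffs [3, 3] → best response X/Y (payoff 3)
  P2 vs B: payoffs [0, 5] → best response Y (payoff 5)
Mutual best responses: (A,X), (B,Y) → Nash equilibria.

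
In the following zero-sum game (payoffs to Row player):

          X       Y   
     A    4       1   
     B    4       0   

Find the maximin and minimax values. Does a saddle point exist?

Maximin = 1, Minimax = 1, Saddle: True

Work:
Row minimums: [1, 0] → maximin = 1
Column maximums: [4, 1] → minimax = 1
Saddle point exists! Game value = 1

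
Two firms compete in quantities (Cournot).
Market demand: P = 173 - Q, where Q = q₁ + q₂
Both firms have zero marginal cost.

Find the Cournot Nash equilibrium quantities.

q₁* = q₂* = 57.67; P* = 57.67

Work:
Profit: π_i = P·q_i = (a - q_i - q_j)·q_i
FOC: ∂π_i/∂q_i = a - 2q_i - q_j = 0
Reaction function: q_i = (173 - q_j)/2
Symmetry: q* = 173/3 = 57.67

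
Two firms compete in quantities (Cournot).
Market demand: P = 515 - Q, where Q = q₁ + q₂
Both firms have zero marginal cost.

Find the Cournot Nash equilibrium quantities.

q₁* = q₂* = 171.67; P* = 171.67

Work:
Profit: π_i = P·q_i = (a - q_i - q_j)·q_i
FOC: ∂π_i/∂q_i = a - 2q_i - q_j = 0
Reaction function: q_i = (515 - q_j)/2
Symmetry: q* = 515/3 = 171.67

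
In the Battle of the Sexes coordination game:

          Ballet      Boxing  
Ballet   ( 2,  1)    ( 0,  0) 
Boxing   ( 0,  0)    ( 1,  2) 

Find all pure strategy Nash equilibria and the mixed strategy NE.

Pure NE: (Ballet, Ballet) and (Boxing, Boxing); Mixed NE: p = 0.6667, q = 0.3333

Work:
Check pure NE:
(Ballet, Ballet): (2, 1) - no unilateral deviation beneficial
(Boxing, Boxing): (1, 2) - no unilateral deviation beneficial
Mixed NE: P1 plays Ballet with p = 0.6667, P2 plays Ballet with q = 0.3333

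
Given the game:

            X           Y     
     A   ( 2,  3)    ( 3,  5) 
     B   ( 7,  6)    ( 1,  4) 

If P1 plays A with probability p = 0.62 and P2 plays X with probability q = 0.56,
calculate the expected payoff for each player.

E[P1] = 3.1696, E[P2] = 4.3512

Work:
E[P1] = p·q·π₁(A,X) + p·(1-q)·π₁(A,Y) + (1-p)·q·π₁(B,X) + (1-p)·(1-q)·π₁(B,Y)
= 0.62·0.56·2 + 0.62·0.44·3 + 0.38·0.56·7 + 0.38·0.44·1
= 3.1696

E[P2] = 4.3512 (similar calculation)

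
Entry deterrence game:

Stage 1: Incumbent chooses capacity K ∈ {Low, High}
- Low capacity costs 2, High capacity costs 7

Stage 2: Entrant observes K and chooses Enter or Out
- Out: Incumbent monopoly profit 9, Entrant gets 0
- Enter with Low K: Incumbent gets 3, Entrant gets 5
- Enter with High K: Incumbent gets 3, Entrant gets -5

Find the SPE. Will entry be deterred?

SPE: (High, Enter|Low, Out|High); Entry deterred. Incumbent net profit = 2

Work:
After Low K: Entrant enters (5 > 0)
After High K: Entrant stays out (-5 < 0)
Incumbent: Low → 3−2=1, High → 9−7=2
Incumbent chooses High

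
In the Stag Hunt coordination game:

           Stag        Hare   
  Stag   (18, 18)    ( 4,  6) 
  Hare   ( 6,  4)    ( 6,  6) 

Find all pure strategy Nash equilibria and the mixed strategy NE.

Pure NE: (Stag, Stag) and (Hare, Hare); Mixed NE: p = 0.1429, q = 0.1429

Work:
Check pure NE:
(Stag, Stag): (18, 18) - no unilateral deviation beneficial
(Hare, Hare): (6, 6) - no unilateral deviation beneficial
Mixed NE: P1 plays Stag with p = 0.1429, P2 plays Stag with q = 0.1429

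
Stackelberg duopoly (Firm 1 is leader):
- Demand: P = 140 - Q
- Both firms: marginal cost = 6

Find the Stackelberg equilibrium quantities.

q₁* (leader) = 67.0, q₂* (follower) = 33.5

Work:
Follower's reaction: q₂ = (a - c - q₁)/2
Leader substitutes: π₁ = q₁·(a - q₁ - (a-c-q₁)/2 - c)
FOC: q₁* = (140 - 6)/2 = 67.00
Then: q₂* = (140 - 6 - 67.0)/2 = 33.50
Leader has first-mover advantage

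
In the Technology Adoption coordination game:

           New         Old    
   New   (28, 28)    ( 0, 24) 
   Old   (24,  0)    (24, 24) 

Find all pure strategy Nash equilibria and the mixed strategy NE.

Pure NE: (New, New) and (Old, Old); Mixed NE: p = 0.8571, q = 0.8571

Work:
Check pure NE:
(New, New): (28, 28) - no unilateral deviation beneficial
(Old, Old): (24, 24) - no unilateral deviation beneficial
Mixed NE: P1 plays New with p = 0.8571, P2 plays New with q = 0.8571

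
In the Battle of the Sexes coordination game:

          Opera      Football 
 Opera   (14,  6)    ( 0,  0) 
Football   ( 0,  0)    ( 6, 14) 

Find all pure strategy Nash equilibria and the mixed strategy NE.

Pure NE: (Opera, Opera) and (Football, Football); Mixed NE: p = 0.7, q = 0.3

Work:
Check pure NE:
(Opera, Opera): (14, 6) - no unilateral deviation beneficial
(Football, Football): (6, 14) - no unilateral deviation beneficial
Mixed NE: P1 plays Opera with p = 0.7, P2 plays Opera with q = 0.3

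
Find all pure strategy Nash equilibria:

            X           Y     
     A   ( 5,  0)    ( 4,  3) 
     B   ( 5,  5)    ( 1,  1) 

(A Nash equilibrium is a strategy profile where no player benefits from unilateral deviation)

Nash equilibrium: (A, Y), (B, X)

Work:
Best responses:
  P1 vs X: payoffs [5, 5] → best response A/B (payoff 5)
  P1 vs Y: payoffs [4, 1] → best response A (payoff 4)
  P2 vs A: payoffs [0, 3] → best response Y (payoff 3)
  P2 vs B: payoffs [5, 1] → best response X (payoff 5)
Mutual best responses: (A,Y), (B,X) → Nash equilibria.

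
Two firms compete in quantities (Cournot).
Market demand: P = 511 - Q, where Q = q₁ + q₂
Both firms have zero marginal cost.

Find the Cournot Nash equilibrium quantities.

q₁* = q₂* = 170.33; P* = 170.33

Work:
Profit: π_i = P·q_i = (a - q_i - q_j)·q_i
FOC: ∂π_i/∂q_i = a - 2q_i - q_j = 0
Reaction function: q_i = (511 - q_j)/2
Symmetry: q* = 511/3 = 170.33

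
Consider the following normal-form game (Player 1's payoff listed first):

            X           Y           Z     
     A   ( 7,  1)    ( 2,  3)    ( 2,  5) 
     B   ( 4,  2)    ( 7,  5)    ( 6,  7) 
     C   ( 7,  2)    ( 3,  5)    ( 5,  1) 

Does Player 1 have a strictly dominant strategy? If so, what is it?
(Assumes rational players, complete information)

No strictly dominant strategy exists for Player 1

Work:
A strategy strictly dominates another if it gives a strictly higher payoff against every opponent action. Compare each pair of P1's strategies column-by-column:
  A vs B: [7 vs 4, 2 vs 7, 2 vs 6] → A does not strictly dominate B (column Y: 2 ≤ 7)
  A vs C: [7 vs 7, 2 vs 3, 2 vs 5] → A does not strictly dominate C (column X: 7 ≤ 7)
  B vs A: [4 vs 7, 7 vs 2, 6 vs 2] → B does not strictly dominate A (column X: 4 ≤ 7)
  B vs C: [4 vs 7, 7 vs 3, 6 vs 5] → B does not strictly dominate C (column X: 4 ≤ 7)
  C vs A: [7 vs 7, 3 vs 2, 5 vs 2] → C does not strictly dominate A (column X: 7 ≤ 7)
  C vs B: [7 vs 4, 3 vs 7, 5 vs 6] → C does not strictly dominate B (column Y: 3 ≤ 7)
No single strategy strictly dominates all others → no strictly dominant strategy.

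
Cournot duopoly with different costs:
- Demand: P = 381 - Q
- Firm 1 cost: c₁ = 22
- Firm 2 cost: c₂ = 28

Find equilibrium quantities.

q₁* = 121.67, q₂* = 115.67

Work:
Reaction: q₁ = (381 - 22 - q₂)/2
Reaction: q₂ = (381 - 28 - q₁)/2
Solve simultaneously:
q₁* = (381 - 2×22 + 28)/3 = 121.67
q₂* = (381 - 2×28 + 22)/3 = 115.67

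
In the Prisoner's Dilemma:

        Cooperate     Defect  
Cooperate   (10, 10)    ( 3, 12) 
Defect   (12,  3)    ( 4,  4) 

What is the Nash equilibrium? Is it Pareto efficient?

(Defect, Defect) is NE; not Pareto efficient

Work:
Defect dominates Cooperate for both players:
If P2 cooperates: Defect (12) > Cooperate (10)
If P2 defects: Defect (4) > Cooperate (3)
NE: (Defect, Defect) with payoff (4, 4)
But (Cooperate, Cooperate) = (10, 10) Pareto dominates (4, 4)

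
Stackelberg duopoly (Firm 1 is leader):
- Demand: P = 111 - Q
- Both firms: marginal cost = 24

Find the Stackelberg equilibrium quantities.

q₁* (leader) = 43.5, q₂* (follower) = 21.75

Work:
Follower's reaction: q₂ = (a - c - q₁)/2
Leader substitutes: π₁ = q₁·(a - q₁ - (a-c-q₁)/2 - c)
FOC: q₁* = (111 - 24)/2 = 43.50
Then: q₂* = (111 - 24 - 43.5)/2 = 21.75
Leader has first-mover advantage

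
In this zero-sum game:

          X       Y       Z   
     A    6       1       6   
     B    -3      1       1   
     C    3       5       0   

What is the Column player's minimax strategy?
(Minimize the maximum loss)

Column should play Y, value = 5

Work:
Column player minimizes Row's maximum payoff:
Column X: max payoff to Row = 6
Column Y: max payoff to Row = 5
Column Z: max payoff to Row = 6
Minimum is 5, achieved by column Y.
Minimax strategy: Y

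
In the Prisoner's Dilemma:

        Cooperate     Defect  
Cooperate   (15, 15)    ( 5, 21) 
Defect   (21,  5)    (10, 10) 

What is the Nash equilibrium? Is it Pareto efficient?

(Defect, Defect) is NE; not Pareto efficient

Work:
Defect dominates Cooperate for both players:
If P2 cooperates: Defect (21) > Cooperate (15)
If P2 defects: Defect (10) > Cooperate (5)
NE: (Defect, Defect) with payoff (10, 10)
But (Cooperate, Cooperate) = (15, 15) Pareto dominates (10, 10)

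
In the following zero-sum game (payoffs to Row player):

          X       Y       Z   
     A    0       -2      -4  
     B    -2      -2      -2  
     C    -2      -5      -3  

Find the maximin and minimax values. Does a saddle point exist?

Maximin = -2, Minimax = -2, Saddle: True

Work:
Row minimums: [-4, -2, -5] → maximin = -2
Column maximums: [0, -2, -2] → minimax = -2
Saddle point exists! Game value = -2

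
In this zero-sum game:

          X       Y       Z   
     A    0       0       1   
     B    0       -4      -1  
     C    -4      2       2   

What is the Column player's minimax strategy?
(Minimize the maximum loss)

Column should play X, value = 0

Work:
Column player minimizes Row's maximum payoff:
Column X: max payoff to Row = 0
Column Y: max payoff to Row = 2
Column Z: max payoff to Row = 2
Minimum is 0, achieved by column X.
Minimax strategy: X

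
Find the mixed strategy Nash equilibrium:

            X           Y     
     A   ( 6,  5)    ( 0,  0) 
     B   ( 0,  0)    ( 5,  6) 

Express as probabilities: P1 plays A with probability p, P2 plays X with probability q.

p = 0.5455, q = 0.4545

Work:
Find probabilities that make opponent indifferent:
P2 chooses q to make P1 indifferent between A and B
P1 chooses p to make P2 indifferent between X and Y
Mixed NE: P1 plays (A: 0.5455, B: 0.4545), P2 plays (X: 0.4545, Y: 0.5455)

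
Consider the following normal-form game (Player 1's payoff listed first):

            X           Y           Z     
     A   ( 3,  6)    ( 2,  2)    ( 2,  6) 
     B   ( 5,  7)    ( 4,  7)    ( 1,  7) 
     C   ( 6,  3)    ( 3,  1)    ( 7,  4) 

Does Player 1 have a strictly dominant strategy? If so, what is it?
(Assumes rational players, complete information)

No strictly dominant strategy exists for Player 1

Work:
A strategy strictly dominates another if it gives a strictly higher payoff against every opponent action. Compare each pair of P1's strategies column-by-column:
  A vs B: [3 vs 5, 2 vs 4, 2 vs 1] → A does not strictly dominate B (column X: 3 ≤ 5)
  A vs C: [3 vs 6, 2 vs 3, 2 vs 7] → A does not strictly dominate C (column X: 3 ≤ 6)
  B vs A: [5 vs 3, 4 vs 2, 1 vs 2] → B does not strictly dominate A (column Z: 1 ≤ 2)
  B vs C: [5 vs 6, 4 vs 3, 1 vs 7] → B does not strictly dominate C (column X: 5 ≤ 6)
  C vs A: [6 vs 3, 3 vs 2, 7 vs 2] → C strictly dominates A
  C vs B: [6 vs 5, 3 vs 4, 7 vs 1] → C does not strictly dominate B (column Y: 3 ≤ 4)
No single strategy strictly dominates all others → no strictly dominant strategy.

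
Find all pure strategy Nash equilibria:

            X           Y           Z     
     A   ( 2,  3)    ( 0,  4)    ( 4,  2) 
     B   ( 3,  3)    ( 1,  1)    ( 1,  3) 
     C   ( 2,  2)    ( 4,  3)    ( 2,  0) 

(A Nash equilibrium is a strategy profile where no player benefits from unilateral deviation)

Nash equilibrium: (B, X), (C, Y)

Work:
Best responses:
  P1 vs X: payoffs [2, 3, 2] → best response B (payoff 3)
  P1 vs Y: payoffs [0, 1, 4] → best response C (payoff 4)
  P1 vs Z: payoffs [4, 1, 2] → best response A (payoff 4)
  P2 vs A: payoffs [3, 4, 2] → best response Y (payoff 4)
  P2 vs B: payoffs [3, 1, 3] → best response X/Z (payoff 3)
  P2 vs C: payoffs [2, 3, 0] → best response Y (payoff 3)
Mutual best responses: (B,X), (C,Y) → Nash equilibria.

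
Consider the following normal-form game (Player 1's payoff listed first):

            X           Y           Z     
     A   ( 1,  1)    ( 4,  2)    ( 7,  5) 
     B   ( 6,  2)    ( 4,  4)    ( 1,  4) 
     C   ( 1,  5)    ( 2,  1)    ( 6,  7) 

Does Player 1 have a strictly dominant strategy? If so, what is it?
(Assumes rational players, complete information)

No strictly dominant strategy exists for Player 1

Work:
A strategy strictly dominates another if it gives a strictly higher payoff against every opponent action. Compare each pair of P1's strategies column-by-column:
  A vs B: [1 vs 6, 4 vs 4, 7 vs 1] → A does not strictly dominate B (column X: 1 ≤ 6)
  A vs C: [1 vs 1, 4 vs 2, 7 vs 6] → A does not strictly dominate C (column X: 1 ≤ 1)
  B vs A: [6 vs 1, 4 vs 4, 1 vs 7] → B does not strictly dominate A (column Y: 4 ≤ 4)
  B vs C: [6 vs 1, 4 vs 2, 1 vs 6] → B does not strictly dominate C (column Z: 1 ≤ 6)
  C vs A: [1 vs 1, 2 vs 4, 6 vs 7] → C does not strictly dominate A (column X: 1 ≤ 1)
  C vs B: [1 vs 6, 2 vs 4, 6 vs 1] → C does not strictly dominate B (column X: 1 ≤ 6)
No single strategy strictly dominates all others → no strictly dominant strategy.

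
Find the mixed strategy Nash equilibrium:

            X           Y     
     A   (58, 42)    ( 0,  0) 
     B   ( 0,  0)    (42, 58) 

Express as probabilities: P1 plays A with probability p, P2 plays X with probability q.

p = 0.58, q = 0.42

Work:
Find probabilities that make opponent indifferent:
P2 chooses q to make P1 indifferent between A and B
P1 chooses p to make P2 indifferent between X and Y
Mixed NE: P1 plays (A: 0.58, B: 0.42), P2 plays (X: 0.42, Y: 0.58)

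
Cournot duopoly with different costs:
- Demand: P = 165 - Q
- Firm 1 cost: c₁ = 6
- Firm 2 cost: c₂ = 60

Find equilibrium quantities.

q₁* = 71.0, q₂* = 17.0

Work:
Reaction: q₁ = (165 - 6 - q₂)/2
Reaction: q₂ = (165 - 60 - q₁)/2
Solve simultaneously:
q₁* = (165 - 2×6 + 60)/3 = 71.0
q₂* = (165 - 2×60 + 6)/3 = 17.0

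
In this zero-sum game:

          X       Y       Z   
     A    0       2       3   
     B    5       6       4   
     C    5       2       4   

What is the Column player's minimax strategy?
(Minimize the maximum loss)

Column should play Z, value = 4

Work:
Column player minimizes Row's maximum payoff:
Column X: max payoff to Row = 5
Column Y: max payoff to Row = 6
Column Z: max payoff to Row = 4
Minimum is 4, achieved by column Z.
Minimax strategy: Z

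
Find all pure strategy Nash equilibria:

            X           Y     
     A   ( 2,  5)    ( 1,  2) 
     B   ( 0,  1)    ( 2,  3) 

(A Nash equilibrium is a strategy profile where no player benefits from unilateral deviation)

Nash equilibrium: (A, X), (B, Y)

Work:
Best responses:
  P1 vs X: payoffs [2, 0] → best response A (payoff 2)
  P1 vs Y: payoffs [1, 2] → best response B (payoff 2)
  P2 vs A: payoffs [5, 2] → best response X (payoff 5)
  P2 vs B: payoffs [1, 3] → best response Y (payoff 3)
Mutual best responses: (A,X), (B,Y) → Nash equilibria.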